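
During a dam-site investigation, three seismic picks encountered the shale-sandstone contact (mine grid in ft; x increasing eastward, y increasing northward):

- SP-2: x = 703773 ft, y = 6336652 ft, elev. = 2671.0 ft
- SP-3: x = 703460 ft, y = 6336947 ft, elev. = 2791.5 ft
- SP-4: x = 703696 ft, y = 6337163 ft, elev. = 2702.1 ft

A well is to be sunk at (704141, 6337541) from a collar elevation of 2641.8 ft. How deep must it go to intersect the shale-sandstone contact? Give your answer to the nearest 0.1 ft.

Two edge vectors: SP-2→SP-3 = (-313, 295, 120.5), SP-2→SP-4 = (-77, 511, 31.1).
Normal n = (SP-2→SP-3) × (SP-2→SP-4) = (-52401, 455.8, -137228).
So ∂z/∂x = −n_x/n_z = −0.381853558 and ∂z/∂y = −n_y/n_z = 0.003321480.
Intercept c from SP-2: 2671 + 268738.22 − 21047.06 = 250362.16.
At (704141, 6337541): z_contact = −268878.75 + 21050.01 + 250362.16 = 2533.43 ft.
Depth below ground = 2641.8 − 2533.43 = 108.4 ft.

108.4 ft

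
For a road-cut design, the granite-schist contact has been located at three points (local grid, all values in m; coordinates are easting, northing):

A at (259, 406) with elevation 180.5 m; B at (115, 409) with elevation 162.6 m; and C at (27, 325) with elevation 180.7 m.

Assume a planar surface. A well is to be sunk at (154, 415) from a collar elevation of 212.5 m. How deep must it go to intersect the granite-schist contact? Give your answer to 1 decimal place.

Let the plane be z = a·easting + b·northing + c.
B−A: −144a + 3b = −17.9;  C−A: −232a − 81b = 0.2.
Solving gives a = 0.11726, b = −0.33832.
Then c = 180.5 − a·259 − b·406 = 287.49.
At (154, 415): z_contact = 18.06 − 140.40 + 287.49 = 165.14 m.
Depth below ground = 212.5 − 165.14 = 47.4 m.

47.4 m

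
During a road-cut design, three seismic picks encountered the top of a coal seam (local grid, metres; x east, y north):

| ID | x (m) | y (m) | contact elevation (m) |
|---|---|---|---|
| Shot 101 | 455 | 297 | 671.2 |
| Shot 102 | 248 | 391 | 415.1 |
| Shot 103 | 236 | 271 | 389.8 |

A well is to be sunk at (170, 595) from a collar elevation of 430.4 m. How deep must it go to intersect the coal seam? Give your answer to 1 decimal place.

Let the plane be z = a·x + b·y + c.
Shot 102−Shot 101: −207a + 94b = −256.1;  Shot 103−Shot 101: −219a − 26b = −281.4.
Solving gives a = 1.27504, b = 0.08333.
Then c = 671.2 − a·455 − b·297 = 66.31.
At (170, 595): z_contact = 216.76 + 49.58 + 66.31 = 332.65 m.
Depth below ground = 430.4 − 332.65 = 97.8 m.

97.8 m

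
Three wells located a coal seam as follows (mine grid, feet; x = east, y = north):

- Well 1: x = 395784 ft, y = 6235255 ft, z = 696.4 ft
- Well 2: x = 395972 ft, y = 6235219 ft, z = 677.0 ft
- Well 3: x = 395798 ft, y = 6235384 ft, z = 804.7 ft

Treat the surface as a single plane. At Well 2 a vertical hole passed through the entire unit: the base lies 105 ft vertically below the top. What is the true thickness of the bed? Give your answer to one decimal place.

80.6 ft

Let the plane be z = a·x + b·y + c.
Well 2−Well 1: 188a − 36b = −19.4;  Well 3−Well 1: 14a + 129b = 108.3.
Solving gives a = 0.05640, b = 0.83341.
|∇z| = √(a²+b²) = 0.83532, so dip δ = arctan(0.83532) = 39.87°.
True thickness = vertical thickness × cos δ = 105 × cos 39.87° = 80.6 ft.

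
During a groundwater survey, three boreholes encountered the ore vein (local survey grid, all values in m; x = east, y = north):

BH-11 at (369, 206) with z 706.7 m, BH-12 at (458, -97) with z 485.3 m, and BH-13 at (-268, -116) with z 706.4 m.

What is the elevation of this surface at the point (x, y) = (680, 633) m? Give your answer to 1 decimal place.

Let the plane be z = a·x + b·y + c.
BH-12−BH-11: 89a − 303b = −221.4;  BH-13−BH-11: −637a − 322b = −0.3.
Solving gives a = −0.32120, b = 0.63635.
Then c = 706.7 − a·369 − b·206 = 694.13.
At (680, 633): z = −218.4 + 402.8 + 694.13 = 878.5 m.

878.5 m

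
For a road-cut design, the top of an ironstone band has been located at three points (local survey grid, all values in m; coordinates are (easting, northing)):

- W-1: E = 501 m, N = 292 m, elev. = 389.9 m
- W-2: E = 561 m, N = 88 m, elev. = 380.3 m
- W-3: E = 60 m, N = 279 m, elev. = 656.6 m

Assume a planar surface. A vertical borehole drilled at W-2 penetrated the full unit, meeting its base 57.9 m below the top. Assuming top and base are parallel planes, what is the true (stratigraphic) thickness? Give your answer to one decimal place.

Let the plane be z = a·E + b·N + c.
W-2−W-1: 60a − 204b = −9.6;  W-3−W-1: −441a − 13b = 266.7.
Solving gives a = −0.60094, b = −0.12969.
|∇z| = √(a²+b²) = 0.61477, so dip δ = arctan(0.61477) = 31.58°.
True thickness = vertical thickness × cos δ = 57.9 × cos 31.58° = 49.3 m.

49.3 m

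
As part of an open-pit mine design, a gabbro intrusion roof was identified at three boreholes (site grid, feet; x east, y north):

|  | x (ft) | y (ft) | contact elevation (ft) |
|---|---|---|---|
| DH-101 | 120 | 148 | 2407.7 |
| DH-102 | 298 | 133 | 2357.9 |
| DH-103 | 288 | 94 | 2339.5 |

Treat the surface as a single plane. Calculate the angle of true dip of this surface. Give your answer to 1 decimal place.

30.2°

Let the plane be z = a·x + b·y + c.
DH-102−DH-101: 178a − 15b = −49.8;  DH-103−DH-101: 168a − 54b = −68.2.
Solving gives a = −0.23494, b = 0.53204.
Gradient magnitude |∇z| = √(a² + b²) = √(0.05520 + 0.28306) = 0.58160.
True dip = arctan(0.58160) = 30.2°, dipping toward SSE (azimuth ≈ 156°).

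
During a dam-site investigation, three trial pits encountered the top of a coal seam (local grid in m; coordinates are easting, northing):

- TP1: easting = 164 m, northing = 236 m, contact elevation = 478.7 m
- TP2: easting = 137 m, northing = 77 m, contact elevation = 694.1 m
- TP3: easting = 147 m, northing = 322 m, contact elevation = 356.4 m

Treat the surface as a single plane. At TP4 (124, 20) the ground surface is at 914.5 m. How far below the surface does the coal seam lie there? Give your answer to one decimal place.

Let the plane be z = a·easting + b·northing + c.
TP2−TP1: −27a − 159b = 215.4;  TP3−TP1: −17a + 86b = −122.3.
Solving gives a = 0.18334, b = −1.38585.
Then c = 478.7 − a·164 − b·236 = 775.69.
At (124, 20): z_contact = 22.73 − 27.72 + 775.69 = 770.71 m.
Depth below ground = 914.5 − 770.71 = 143.8 m.

143.8 m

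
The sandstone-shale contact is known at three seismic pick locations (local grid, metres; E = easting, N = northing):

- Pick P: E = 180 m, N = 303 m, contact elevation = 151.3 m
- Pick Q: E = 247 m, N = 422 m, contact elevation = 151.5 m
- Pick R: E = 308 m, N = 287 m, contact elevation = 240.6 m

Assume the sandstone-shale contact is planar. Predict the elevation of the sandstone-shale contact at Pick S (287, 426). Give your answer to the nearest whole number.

176 m

Two edge vectors: Pick P→Pick Q = (67, 119, 0.2), Pick P→Pick R = (128, -16, 89.3).
Normal n = (Pick P→Pick Q) × (Pick P→Pick R) = (10629.9, -5957.5, -16304).
So ∂z/∂E = −n_x/n_z = 0.65198 and ∂z/∂N = −n_y/n_z = −0.36540.
Intercept c from Pick P: 151.3 − 117.36 + 110.72 = 144.66.
At (287, 426): z = 187.1 − 155.7 + 144.66 = 176.1 m.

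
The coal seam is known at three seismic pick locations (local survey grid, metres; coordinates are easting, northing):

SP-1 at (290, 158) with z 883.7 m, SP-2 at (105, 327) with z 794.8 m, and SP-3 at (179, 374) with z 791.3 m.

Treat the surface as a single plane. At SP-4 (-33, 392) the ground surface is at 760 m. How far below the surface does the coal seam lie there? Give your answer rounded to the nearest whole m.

11 m

Let the plane be z = a·easting + b·northing + c.
SP-2−SP-1: −185a + 169b = −88.9;  SP-3−SP-1: −111a + 216b = −92.4.
Solving gives a = 0.16918, b = −0.34084.
Then c = 883.7 − a·290 − b·158 = 888.49.
At (-33, 392): z_contact = −5.6 − 133.6 + 888.49 = 749.3 m.
Depth below ground = 760 − 749.3 = 11 m.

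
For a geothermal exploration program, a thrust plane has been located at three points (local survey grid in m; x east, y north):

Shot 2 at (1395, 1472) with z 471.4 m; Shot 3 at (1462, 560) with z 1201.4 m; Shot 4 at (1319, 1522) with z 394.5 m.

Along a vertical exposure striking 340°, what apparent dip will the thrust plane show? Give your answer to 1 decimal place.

41.7°

Let the plane be z = a·x + b·y + c.
Shot 3−Shot 2: 67a − 912b = 730;  Shot 4−Shot 2: −76a + 50b = −76.9.
Solving gives a = 0.50988, b = −0.76298.
Unit vector along 340° is (sin 340°, cos 340°) = (-0.3420, 0.9397).
Slope in that direction = a·(-0.3420) + b·(0.9397) = −0.89136.
Apparent dip = arctan|0.89136| = 41.7° (true dip is 42.5°, so apparent ≤ true as expected).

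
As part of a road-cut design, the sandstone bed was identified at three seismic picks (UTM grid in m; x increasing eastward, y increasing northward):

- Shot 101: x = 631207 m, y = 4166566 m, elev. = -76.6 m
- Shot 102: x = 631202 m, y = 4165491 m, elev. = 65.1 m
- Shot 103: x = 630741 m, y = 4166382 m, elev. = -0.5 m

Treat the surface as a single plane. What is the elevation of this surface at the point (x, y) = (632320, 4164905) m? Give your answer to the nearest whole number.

Let the plane be z = a·x + b·y + c.
Shot 102−Shot 101: −5a − 1075b = 141.7;  Shot 103−Shot 101: −466a − 184b = 76.1.
Solving gives a = −0.11146271, b = −0.13129552.
Then c = -76.6 − a·631207 − b·4166566 = 617330.90.
At (632320, 4164905): z = −70480.1 − 546833.4 + 617330.90 = 17.4 m.

17 m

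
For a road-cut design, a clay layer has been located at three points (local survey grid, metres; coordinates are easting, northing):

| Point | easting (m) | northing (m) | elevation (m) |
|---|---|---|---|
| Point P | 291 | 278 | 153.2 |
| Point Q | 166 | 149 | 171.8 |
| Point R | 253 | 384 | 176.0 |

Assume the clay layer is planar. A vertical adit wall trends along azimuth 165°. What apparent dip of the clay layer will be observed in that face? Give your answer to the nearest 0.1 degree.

10.4°

Let the plane be z = a·easting + b·northing + c.
Point Q−Point P: −125a − 129b = 18.6;  Point R−Point P: −38a + 106b = 22.8.
Solving gives a = −0.27065, b = 0.11807.
Unit vector along 165° is (sin 165°, cos 165°) = (0.2588, -0.9659).
Slope in that direction = a·(0.2588) + b·(-0.9659) = −0.18410.
Apparent dip = arctan|0.18410| = 10.4° (true dip is 16.5°, so apparent ≤ true as expected).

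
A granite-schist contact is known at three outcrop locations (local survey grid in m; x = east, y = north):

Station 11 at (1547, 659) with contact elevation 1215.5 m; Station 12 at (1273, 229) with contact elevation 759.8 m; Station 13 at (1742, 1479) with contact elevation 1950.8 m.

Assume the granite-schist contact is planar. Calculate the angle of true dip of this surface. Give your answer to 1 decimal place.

Two edge vectors: Station 11→Station 12 = (-274, -430, -455.7), Station 11→Station 13 = (195, 820, 735.3).
Normal n = (Station 11→Station 12) × (Station 11→Station 13) = (57495, 112610.7, -140830).
So ∂z/∂x = −n_x/n_z = 0.40826 and ∂z/∂y = −n_y/n_z = 0.79962.
Gradient magnitude |∇z| = √(a² + b²) = √(0.16667 + 0.63939) = 0.89781.
True dip = arctan(0.89781) = 41.9°, dipping toward SSW (azimuth ≈ 207°).

41.9°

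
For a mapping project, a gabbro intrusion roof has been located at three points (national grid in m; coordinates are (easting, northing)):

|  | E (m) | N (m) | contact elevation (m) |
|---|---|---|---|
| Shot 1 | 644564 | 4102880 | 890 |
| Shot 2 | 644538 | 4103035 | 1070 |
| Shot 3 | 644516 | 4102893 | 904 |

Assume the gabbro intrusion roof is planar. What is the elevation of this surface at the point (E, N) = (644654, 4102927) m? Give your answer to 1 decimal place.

946.9 m

Let the plane be z = a·E + b·N + c.
Shot 2−Shot 1: −26a + 155b = 180;  Shot 3−Shot 1: −48a + 13b = 14.
Solving gives a = 0.023936919, b = 1.165305548.
Then c = 890 − a·644564 − b·4102880 = −4795647.70.
At (644654, 4102927): z = 15431.0 + 4781163.6 − 4795647.70 = 946.9 m.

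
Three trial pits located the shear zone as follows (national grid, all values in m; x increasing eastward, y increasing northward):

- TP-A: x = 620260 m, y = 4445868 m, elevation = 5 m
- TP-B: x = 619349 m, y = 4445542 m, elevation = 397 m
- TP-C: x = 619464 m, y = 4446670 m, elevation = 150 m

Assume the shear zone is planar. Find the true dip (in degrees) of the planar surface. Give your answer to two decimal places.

Let the plane be z = a·x + b·y + c.
TP-B−TP-A: −911a − 326b = 392;  TP-C−TP-A: −796a + 802b = 145.
Solving gives a = −0.36526, b = −0.18173.
Gradient magnitude |∇z| = √(a² + b²) = √(0.13342 + 0.03303) = 0.40798.
True dip = arctan(0.40798) = 22.19°, dipping toward ENE (azimuth ≈ 064°).

22.19°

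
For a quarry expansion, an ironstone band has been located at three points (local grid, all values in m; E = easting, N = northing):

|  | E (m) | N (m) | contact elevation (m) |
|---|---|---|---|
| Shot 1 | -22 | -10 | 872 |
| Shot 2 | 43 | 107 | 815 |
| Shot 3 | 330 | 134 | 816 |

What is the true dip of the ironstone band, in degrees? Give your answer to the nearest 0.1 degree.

Let the plane be z = a·E + b·N + c.
Shot 2−Shot 1: 65a + 117b = −57;  Shot 3−Shot 1: 352a + 144b = −56.
Solving gives a = 0.05204, b = −0.51609.
Gradient magnitude |∇z| = √(a² + b²) = √(0.00271 + 0.26635) = 0.51871.
True dip = arctan(0.51871) = 27.4°, dipping toward N (azimuth ≈ 354°).

27.4°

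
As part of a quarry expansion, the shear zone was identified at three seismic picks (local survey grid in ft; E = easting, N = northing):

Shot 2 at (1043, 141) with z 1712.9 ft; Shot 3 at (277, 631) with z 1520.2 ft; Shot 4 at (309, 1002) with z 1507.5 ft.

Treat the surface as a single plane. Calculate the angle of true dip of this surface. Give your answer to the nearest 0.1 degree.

12.6°

Let the plane be z = a·E + b·N + c.
Shot 3−Shot 2: −766a + 490b = −192.7;  Shot 4−Shot 2: −734a + 861b = −205.4.
Solving gives a = 0.21766, b = −0.05301.
Gradient magnitude |∇z| = √(a² + b²) = √(0.04738 + 0.00281) = 0.22402.
True dip = arctan(0.22402) = 12.6°, dipping toward WNW (azimuth ≈ 284°).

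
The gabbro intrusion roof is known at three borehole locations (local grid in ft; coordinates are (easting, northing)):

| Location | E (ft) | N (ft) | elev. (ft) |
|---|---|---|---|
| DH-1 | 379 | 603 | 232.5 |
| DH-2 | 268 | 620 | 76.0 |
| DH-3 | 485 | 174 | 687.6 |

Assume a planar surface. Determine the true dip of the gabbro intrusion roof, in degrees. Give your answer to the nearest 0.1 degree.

56.2°

Two edge vectors: DH-1→DH-2 = (-111, 17, -156.5), DH-1→DH-3 = (106, -429, 455.1).
Normal n = (DH-1→DH-2) × (DH-1→DH-3) = (-59401.8, 33927.1, 45817).
So ∂z/∂E = −n_x/n_z = 1.29650 and ∂z/∂N = −n_y/n_z = −0.74049.
Gradient magnitude |∇z| = √(a² + b²) = √(1.68092 + 0.54833) = 1.49307.
True dip = arctan(1.49307) = 56.2°, dipping toward WNW (azimuth ≈ 300°).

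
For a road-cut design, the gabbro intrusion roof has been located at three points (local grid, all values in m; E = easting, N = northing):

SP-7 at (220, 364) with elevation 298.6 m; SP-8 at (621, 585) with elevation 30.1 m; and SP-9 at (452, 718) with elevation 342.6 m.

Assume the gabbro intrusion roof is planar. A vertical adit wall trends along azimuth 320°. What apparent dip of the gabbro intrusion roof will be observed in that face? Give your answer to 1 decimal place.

54.8°

Two edge vectors: SP-7→SP-8 = (401, 221, -268.5), SP-7→SP-9 = (232, 354, 44).
Normal n = (SP-7→SP-8) × (SP-7→SP-9) = (104773, -79936, 90682).
So ∂z/∂E = −n_x/n_z = −1.15539 and ∂z/∂N = −n_y/n_z = 0.88150.
Unit vector along 320° is (sin 320°, cos 320°) = (-0.6428, 0.7660).
Slope in that direction = a·(-0.6428) + b·(0.7660) = 1.41794.
Apparent dip = arctan|1.41794| = 54.8° (true dip is 55.5°, so apparent ≤ true as expected).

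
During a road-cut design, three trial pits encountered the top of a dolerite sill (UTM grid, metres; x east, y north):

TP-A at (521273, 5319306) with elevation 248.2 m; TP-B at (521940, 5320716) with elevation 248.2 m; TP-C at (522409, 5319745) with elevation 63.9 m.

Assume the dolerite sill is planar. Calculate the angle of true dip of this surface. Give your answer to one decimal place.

12.4°

Two edge vectors: TP-A→TP-B = (667, 1410, 0), TP-A→TP-C = (1136, 439, -184.3).
Normal n = (TP-A→TP-B) × (TP-A→TP-C) = (-259863, 122928.1, -1308947).
So ∂z/∂x = −n_x/n_z = −0.19853 and ∂z/∂y = −n_y/n_z = 0.09391.
Gradient magnitude |∇z| = √(a² + b²) = √(0.03941 + 0.00882) = 0.21962.
True dip = arctan(0.21962) = 12.4°, dipping toward ESE (azimuth ≈ 115°).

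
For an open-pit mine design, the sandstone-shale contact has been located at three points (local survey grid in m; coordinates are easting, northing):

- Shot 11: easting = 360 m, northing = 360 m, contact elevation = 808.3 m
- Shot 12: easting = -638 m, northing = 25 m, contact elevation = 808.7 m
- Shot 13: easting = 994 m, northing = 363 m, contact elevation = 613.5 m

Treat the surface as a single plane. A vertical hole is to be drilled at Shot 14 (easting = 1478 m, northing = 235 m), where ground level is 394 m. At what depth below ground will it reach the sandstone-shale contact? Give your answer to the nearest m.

Two edge vectors: Shot 11→Shot 12 = (-998, -335, 0.4), Shot 11→Shot 13 = (634, 3, -194.8).
Normal n = (Shot 11→Shot 12) × (Shot 11→Shot 13) = (65256.8, -194156.8, 209396).
So ∂z/∂easting = −n_x/n_z = −0.31164 and ∂z/∂northing = −n_y/n_z = 0.92722.
Intercept c from Shot 11: 808.3 + 112.19 − 333.80 = 586.69.
At (1478, 235): z_contact = −460.6 + 217.9 + 586.69 = 344.0 m.
Depth below ground = 394 − 344.0 = 50 m.

50 m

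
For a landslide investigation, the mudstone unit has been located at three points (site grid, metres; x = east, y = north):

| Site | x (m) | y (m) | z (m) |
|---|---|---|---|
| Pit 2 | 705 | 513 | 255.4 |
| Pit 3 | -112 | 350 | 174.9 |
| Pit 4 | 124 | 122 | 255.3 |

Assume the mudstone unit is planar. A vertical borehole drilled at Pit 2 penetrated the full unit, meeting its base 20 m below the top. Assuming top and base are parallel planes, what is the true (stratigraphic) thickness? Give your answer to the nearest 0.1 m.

19.4 m

Two edge vectors: Pit 2→Pit 3 = (-817, -163, -80.5), Pit 2→Pit 4 = (-581, -391, -0.1).
Normal n = (Pit 2→Pit 3) × (Pit 2→Pit 4) = (-31459.2, 46688.8, 224744).
So ∂z/∂x = −n_x/n_z = 0.13998 and ∂z/∂y = −n_y/n_z = −0.20774.
|∇z| = √(a²+b²) = 0.25050, so dip δ = arctan(0.25050) = 14.06°.
True thickness = vertical thickness × cos δ = 20 × cos 14.06° = 19.4 m.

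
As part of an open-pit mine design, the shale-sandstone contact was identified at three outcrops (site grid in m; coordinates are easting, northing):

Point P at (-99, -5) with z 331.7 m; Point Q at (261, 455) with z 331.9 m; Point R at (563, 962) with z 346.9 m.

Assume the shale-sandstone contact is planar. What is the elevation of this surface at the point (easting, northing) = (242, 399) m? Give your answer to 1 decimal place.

328.0 m

Let the plane be z = a·easting + b·northing + c.
Point Q−Point P: 360a + 460b = 0.2;  Point R−Point P: 662a + 967b = 15.2.
Solving gives a = −0.15593, b = 0.12247.
Then c = 331.7 − a·-99 − b·-5 = 316.88.
At (242, 399): z = −37.7 + 48.9 + 316.88 = 328.0 m.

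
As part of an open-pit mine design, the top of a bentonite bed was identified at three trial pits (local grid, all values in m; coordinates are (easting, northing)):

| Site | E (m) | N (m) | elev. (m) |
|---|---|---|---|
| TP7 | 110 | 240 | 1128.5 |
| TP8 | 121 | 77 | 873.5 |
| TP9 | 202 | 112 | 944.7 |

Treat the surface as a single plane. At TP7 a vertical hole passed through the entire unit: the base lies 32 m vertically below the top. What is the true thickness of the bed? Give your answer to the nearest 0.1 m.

17.0 m

Let the plane be z = a·E + b·N + c.
TP8−TP7: 11a − 163b = −255;  TP9−TP7: 92a − 128b = −183.8.
Solving gives a = 0.19728, b = 1.57773.
|∇z| = √(a²+b²) = 1.59002, so dip δ = arctan(1.59002) = 57.83°.
True thickness = vertical thickness × cos δ = 32 × cos 57.83° = 17.0 m.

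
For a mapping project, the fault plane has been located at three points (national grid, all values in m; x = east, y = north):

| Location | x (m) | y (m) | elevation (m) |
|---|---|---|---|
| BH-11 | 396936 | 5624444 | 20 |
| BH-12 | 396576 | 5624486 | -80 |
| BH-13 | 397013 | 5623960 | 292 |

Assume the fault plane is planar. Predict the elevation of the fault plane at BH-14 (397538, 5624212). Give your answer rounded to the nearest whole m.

Let the plane be z = a·x + b·y + c.
BH-12−BH-11: −360a + 42b = −100;  BH-13−BH-11: 77a − 484b = 272.
Solving gives a = 0.21622633, b = −0.52758383.
Then c = 20 − a·396936 − b·5624444 = 2881557.68.
At (397538, 5624212): z = 85958.2 − 2967243.3 + 2881557.68 = 272.6 m.

273 m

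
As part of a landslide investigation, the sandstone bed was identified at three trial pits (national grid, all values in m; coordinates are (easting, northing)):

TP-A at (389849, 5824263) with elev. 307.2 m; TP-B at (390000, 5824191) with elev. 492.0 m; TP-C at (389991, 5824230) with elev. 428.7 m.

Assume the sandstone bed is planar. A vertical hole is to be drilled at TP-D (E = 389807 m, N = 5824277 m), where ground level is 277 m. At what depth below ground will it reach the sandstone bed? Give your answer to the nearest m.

12 m

Let the plane be z = a·E + b·N + c.
TP-B−TP-A: 151a − 72b = 184.8;  TP-C−TP-A: 142a − 33b = 121.5.
Solving gives a = 0.50555238, b = −1.50641099.
Then c = 307.2 − a·389849 − b·5824263 = 8576951.91.
At (389807, 5824277): z_contact = 197067.9 − 8773754.9 + 8576951.91 = 264.9 m.
Depth below ground = 277 − 264.9 = 12 m.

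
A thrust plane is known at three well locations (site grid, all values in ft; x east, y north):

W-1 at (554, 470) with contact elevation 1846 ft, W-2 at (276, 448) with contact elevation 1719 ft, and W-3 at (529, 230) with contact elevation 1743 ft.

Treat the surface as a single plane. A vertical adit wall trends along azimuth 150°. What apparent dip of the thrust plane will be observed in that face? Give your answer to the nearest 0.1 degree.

Two edge vectors: W-1→W-2 = (-278, -22, -127), W-1→W-3 = (-25, -240, -103).
Normal n = (W-1→W-2) × (W-1→W-3) = (-28214, -25459, 66170).
So ∂z/∂x = −n_x/n_z = 0.42639 and ∂z/∂y = −n_y/n_z = 0.38475.
Unit vector along 150° is (sin 150°, cos 150°) = (0.5000, -0.8660).
Slope in that direction = a·(0.5000) + b·(-0.8660) = −0.12001.
Apparent dip = arctan|0.12001| = 6.8° (true dip is 29.9°, so apparent ≤ true as expected).

6.8°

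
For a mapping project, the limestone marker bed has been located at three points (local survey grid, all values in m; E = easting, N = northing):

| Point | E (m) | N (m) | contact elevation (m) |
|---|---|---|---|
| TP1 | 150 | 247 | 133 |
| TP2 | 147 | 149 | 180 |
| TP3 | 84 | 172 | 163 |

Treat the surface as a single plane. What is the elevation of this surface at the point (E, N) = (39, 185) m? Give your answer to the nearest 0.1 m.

152.5 m

Two edge vectors: TP1→TP2 = (-3, -98, 47), TP1→TP3 = (-66, -75, 30).
Normal n = (TP1→TP2) × (TP1→TP3) = (585, -3012, -6243).
So ∂z/∂E = −n_x/n_z = 0.09370 and ∂z/∂N = −n_y/n_z = −0.48246.
Intercept c from TP1: 133 − 14.06 + 119.17 = 238.11.
At (39, 185): z = 3.7 − 89.3 + 238.11 = 152.5 m.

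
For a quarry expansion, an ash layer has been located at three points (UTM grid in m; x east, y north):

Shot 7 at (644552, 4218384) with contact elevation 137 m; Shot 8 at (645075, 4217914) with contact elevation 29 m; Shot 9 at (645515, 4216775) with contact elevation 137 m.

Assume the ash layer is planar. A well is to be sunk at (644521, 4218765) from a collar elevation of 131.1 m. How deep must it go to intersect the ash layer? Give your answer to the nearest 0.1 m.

82.1 m

Let the plane be z = a·x + b·y + c.
Shot 8−Shot 7: 523a − 470b = −108;  Shot 9−Shot 7: 963a − 1609b = 0.
Solving gives a = −0.446832966, b = −0.267433279.
Then c = 137 − a·644552 − b·4218384 = 1416280.35.
At (644521, 4218765): z_contact = −287993.23 − 1128238.16 + 1416280.35 = 48.96 m.
Depth below ground = 131.1 − 48.96 = 82.1 m.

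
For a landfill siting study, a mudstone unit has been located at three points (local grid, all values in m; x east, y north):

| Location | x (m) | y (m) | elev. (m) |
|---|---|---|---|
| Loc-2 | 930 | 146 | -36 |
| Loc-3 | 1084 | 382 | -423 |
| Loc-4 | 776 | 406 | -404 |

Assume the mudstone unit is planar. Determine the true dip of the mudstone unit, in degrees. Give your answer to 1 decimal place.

56.9°

Two edge vectors: Loc-2→Loc-3 = (154, 236, -387), Loc-2→Loc-4 = (-154, 260, -368).
Normal n = (Loc-2→Loc-3) × (Loc-2→Loc-4) = (13772, 116270, 76384).
So ∂z/∂x = −n_x/n_z = −0.18030 and ∂z/∂y = −n_y/n_z = −1.52218.
Gradient magnitude |∇z| = √(a² + b²) = √(0.03251 + 2.31702) = 1.53282.
True dip = arctan(1.53282) = 56.9°, dipping toward N (azimuth ≈ 007°).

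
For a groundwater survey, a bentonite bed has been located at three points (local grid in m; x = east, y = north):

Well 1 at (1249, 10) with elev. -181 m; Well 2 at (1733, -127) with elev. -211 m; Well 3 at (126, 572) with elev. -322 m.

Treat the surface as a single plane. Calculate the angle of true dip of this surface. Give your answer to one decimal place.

42.5°

Let the plane be z = a·x + b·y + c.
Well 2−Well 1: 484a − 137b = −30;  Well 3−Well 1: −1123a + 562b = −141.
Solving gives a = −0.30618, b = −0.86270.
Gradient magnitude |∇z| = √(a² + b²) = √(0.09374 + 0.74425) = 0.91542.
True dip = arctan(0.91542) = 42.5°, dipping toward NNE (azimuth ≈ 020°).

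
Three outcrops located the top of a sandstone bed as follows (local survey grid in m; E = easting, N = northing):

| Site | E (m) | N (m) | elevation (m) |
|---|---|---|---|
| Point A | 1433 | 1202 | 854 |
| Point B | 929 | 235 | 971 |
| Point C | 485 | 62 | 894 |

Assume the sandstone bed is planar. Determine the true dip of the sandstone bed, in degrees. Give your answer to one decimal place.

Two edge vectors: Point A→Point B = (-504, -967, 117), Point A→Point C = (-948, -1140, 40).
Normal n = (Point A→Point B) × (Point A→Point C) = (94700, -90756, -342156).
So ∂z/∂E = −n_x/n_z = 0.27677 and ∂z/∂N = −n_y/n_z = −0.26525.
Gradient magnitude |∇z| = √(a² + b²) = √(0.07660 + 0.07036) = 0.38335.
True dip = arctan(0.38335) = 21.0°, dipping toward NW (azimuth ≈ 314°).

21.0°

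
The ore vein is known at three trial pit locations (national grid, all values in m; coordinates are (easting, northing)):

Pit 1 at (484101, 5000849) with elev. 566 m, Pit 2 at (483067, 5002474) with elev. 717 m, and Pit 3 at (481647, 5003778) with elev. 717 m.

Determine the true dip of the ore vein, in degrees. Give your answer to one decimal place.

Let the plane be z = a·E + b·N + c.
Pit 2−Pit 1: −1034a + 1625b = 151;  Pit 3−Pit 1: −2454a + 2929b = 151.
Solving gives a = 0.20529, b = 0.22355.
Gradient magnitude |∇z| = √(a² + b²) = √(0.04214 + 0.04997) = 0.30351.
True dip = arctan(0.30351) = 16.9°, dipping toward SW (azimuth ≈ 223°).

16.9°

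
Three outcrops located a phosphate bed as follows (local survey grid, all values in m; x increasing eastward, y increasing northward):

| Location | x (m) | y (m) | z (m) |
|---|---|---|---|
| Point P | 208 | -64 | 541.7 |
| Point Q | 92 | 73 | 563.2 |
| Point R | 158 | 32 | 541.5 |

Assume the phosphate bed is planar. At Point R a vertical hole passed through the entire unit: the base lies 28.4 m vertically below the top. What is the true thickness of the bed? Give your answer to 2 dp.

24.87 m

Let the plane be z = a·x + b·y + c.
Point Q−Point P: −116a + 137b = 21.5;  Point R−Point P: −50a + 96b = −0.2.
Solving gives a = −0.48796, b = −0.25623.
|∇z| = √(a²+b²) = 0.55114, so dip δ = arctan(0.55114) = 28.86°.
True thickness = vertical thickness × cos δ = 28.4 × cos 28.86° = 24.87 m.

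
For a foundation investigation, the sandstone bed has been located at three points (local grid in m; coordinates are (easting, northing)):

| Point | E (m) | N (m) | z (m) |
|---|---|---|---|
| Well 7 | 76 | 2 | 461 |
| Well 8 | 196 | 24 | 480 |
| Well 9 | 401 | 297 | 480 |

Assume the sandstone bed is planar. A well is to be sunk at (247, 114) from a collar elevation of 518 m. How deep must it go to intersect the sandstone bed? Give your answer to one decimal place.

41.0 m

Two edge vectors: Well 7→Well 8 = (120, 22, 19), Well 7→Well 9 = (325, 295, 19).
Normal n = (Well 7→Well 8) × (Well 7→Well 9) = (-5187, 3895, 28250).
So ∂z/∂E = −n_x/n_z = 0.18361 and ∂z/∂N = −n_y/n_z = −0.13788.
Intercept c from Well 7: 461 − 13.95 + 0.28 = 447.32.
At (247, 114): z_contact = 45.35 − 15.72 + 447.32 = 476.96 m.
Depth below ground = 518 − 476.96 = 41.0 m.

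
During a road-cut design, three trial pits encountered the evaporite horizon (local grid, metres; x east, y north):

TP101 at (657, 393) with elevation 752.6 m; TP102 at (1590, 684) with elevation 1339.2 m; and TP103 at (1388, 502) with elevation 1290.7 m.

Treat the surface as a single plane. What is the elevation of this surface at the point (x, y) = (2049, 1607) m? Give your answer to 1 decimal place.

Two edge vectors: TP101→TP102 = (933, 291, 586.6), TP101→TP103 = (731, 109, 538.1).
Normal n = (TP101→TP102) × (TP101→TP103) = (92647.7, -73242.7, -111024).
So ∂z/∂x = −n_x/n_z = 0.834484 and ∂z/∂y = −n_y/n_z = −0.659702.
Intercept c from TP101: 752.6 − 548.26 + 259.26 = 463.61.
At (2049, 1607): z = 1709.9 − 1060.1 + 463.61 = 1113.3 m.

1113.3 m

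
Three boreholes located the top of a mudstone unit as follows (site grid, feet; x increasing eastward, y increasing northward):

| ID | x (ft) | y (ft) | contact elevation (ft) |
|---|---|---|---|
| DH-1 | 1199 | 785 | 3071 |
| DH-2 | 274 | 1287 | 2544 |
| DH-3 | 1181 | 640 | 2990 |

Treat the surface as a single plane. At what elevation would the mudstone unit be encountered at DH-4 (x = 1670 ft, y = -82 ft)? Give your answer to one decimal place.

3059.9 ft

Let the plane be z = a·x + b·y + c.
DH-2−DH-1: −925a + 502b = −527;  DH-3−DH-1: −18a − 145b = −81.
Solving gives a = 0.817800, b = 0.457101.
Then c = 3071 − a·1199 − b·785 = 1731.63.
At (1670, -82): z = 1365.7 − 37.5 + 1731.63 = 3059.9 ft.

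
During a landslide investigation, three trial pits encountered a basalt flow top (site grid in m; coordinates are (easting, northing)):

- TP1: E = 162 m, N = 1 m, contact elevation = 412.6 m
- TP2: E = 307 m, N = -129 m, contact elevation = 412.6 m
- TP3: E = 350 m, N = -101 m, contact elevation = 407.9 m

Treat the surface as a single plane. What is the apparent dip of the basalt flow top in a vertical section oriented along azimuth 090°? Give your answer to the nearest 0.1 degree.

Two edge vectors: TP1→TP2 = (145, -130, 0), TP1→TP3 = (188, -102, -4.7).
Normal n = (TP1→TP2) × (TP1→TP3) = (611, 681.5, 9650).
So ∂z/∂E = −n_x/n_z = −0.06332 and ∂z/∂N = −n_y/n_z = −0.07062.
Unit vector along 090° is (sin 90°, cos 90°) = (1.0000, 0.0000).
Slope in that direction = a·(1.0000) + b·(0.0000) = −0.06332.
Apparent dip = arctan|0.06332| = 3.6° (true dip is 5.4°, so apparent ≤ true as expected).

3.6°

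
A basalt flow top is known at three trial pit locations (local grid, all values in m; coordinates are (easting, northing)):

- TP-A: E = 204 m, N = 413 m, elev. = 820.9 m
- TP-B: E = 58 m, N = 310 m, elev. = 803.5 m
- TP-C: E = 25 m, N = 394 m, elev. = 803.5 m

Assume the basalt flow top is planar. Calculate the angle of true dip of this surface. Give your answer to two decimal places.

5.73°

Let the plane be z = a·E + b·N + c.
TP-B−TP-A: −146a − 103b = −17.4;  TP-C−TP-A: −179a − 19b = −17.4.
Solving gives a = 0.09332, b = 0.03666.
Gradient magnitude |∇z| = √(a² + b²) = √(0.00871 + 0.00134) = 0.10026.
True dip = arctan(0.10026) = 5.73°, dipping toward WSW (azimuth ≈ 249°).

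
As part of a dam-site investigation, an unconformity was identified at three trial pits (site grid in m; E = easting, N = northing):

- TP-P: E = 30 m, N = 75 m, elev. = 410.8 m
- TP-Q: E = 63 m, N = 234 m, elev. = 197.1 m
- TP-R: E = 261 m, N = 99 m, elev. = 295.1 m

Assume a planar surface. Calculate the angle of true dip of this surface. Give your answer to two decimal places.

52.85°

Let the plane be z = a·E + b·N + c.
TP-Q−TP-P: 33a + 159b = −213.7;  TP-R−TP-P: 231a + 24b = −115.7.
Solving gives a = −0.36919, b = −1.26740.
Gradient magnitude |∇z| = √(a² + b²) = √(0.13630 + 1.60631) = 1.32008.
True dip = arctan(1.32008) = 52.85°, dipping toward NNE (azimuth ≈ 016°).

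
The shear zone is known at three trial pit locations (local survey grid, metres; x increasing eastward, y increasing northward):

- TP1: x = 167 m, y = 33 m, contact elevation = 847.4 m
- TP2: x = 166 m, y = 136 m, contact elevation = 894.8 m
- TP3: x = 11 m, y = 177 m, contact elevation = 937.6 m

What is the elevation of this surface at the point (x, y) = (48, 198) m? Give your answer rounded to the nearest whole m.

942 m

Two edge vectors: TP1→TP2 = (-1, 103, 47.4), TP1→TP3 = (-156, 144, 90.2).
Normal n = (TP1→TP2) × (TP1→TP3) = (2465, -7304.2, 15924).
So ∂z/∂x = −n_x/n_z = −0.15480 and ∂z/∂y = −n_y/n_z = 0.45869.
Intercept c from TP1: 847.4 + 25.85 − 15.14 = 858.11.
At (48, 198): z = −7.4 + 90.8 + 858.11 = 941.5 m.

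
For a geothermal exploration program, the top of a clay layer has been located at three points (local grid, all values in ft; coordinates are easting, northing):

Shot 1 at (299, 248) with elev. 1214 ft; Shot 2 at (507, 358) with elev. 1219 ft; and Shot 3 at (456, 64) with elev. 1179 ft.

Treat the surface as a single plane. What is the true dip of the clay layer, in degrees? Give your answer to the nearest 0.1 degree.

8.8°

Let the plane be z = a·easting + b·northing + c.
Shot 2−Shot 1: 208a + 110b = 5;  Shot 3−Shot 1: 157a − 184b = −35.
Solving gives a = −0.05275, b = 0.14521.
Gradient magnitude |∇z| = √(a² + b²) = √(0.00278 + 0.02108) = 0.15449.
True dip = arctan(0.15449) = 8.8°, dipping toward SSE (azimuth ≈ 160°).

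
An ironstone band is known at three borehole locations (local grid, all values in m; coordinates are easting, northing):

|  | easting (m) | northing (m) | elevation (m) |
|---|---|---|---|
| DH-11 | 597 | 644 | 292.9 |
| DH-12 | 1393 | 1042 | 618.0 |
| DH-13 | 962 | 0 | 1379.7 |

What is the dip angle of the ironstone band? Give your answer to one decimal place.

Two edge vectors: DH-11→DH-12 = (796, 398, 325.1), DH-11→DH-13 = (365, -644, 1086.8).
Normal n = (DH-11→DH-12) × (DH-11→DH-13) = (641910.8, -746431.3, -657894).
So ∂z/∂easting = −n_x/n_z = 0.97571 and ∂z/∂northing = −n_y/n_z = −1.13458.
Gradient magnitude |∇z| = √(a² + b²) = √(0.95200 + 1.28726) = 1.49642.
True dip = arctan(1.49642) = 56.2°, dipping toward NW (azimuth ≈ 319°).

56.2°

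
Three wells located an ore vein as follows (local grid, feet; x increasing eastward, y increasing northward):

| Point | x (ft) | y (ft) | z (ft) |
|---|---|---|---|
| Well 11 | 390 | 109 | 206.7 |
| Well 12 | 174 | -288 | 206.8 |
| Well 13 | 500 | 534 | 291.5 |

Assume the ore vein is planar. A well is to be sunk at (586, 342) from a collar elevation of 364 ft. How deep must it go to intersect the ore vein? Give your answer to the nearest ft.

206 ft

Let the plane be z = a·x + b·y + c.
Well 12−Well 11: −216a − 397b = 0.1;  Well 13−Well 11: 110a + 425b = 84.8.
Solving gives a = −0.70036, b = 0.38080.
Then c = 206.7 − a·390 − b·109 = 438.33.
At (586, 342): z_contact = −410.4 + 130.2 + 438.33 = 158.2 ft.
Depth below ground = 364 − 158.2 = 206 ft.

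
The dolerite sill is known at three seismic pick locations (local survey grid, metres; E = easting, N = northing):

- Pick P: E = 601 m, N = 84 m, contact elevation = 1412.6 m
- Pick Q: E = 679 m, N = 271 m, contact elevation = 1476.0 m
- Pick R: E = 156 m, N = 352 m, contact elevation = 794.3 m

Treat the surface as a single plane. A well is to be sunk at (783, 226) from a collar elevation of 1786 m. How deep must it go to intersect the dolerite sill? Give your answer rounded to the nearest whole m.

169 m

Two edge vectors: Pick P→Pick Q = (78, 187, 63.4), Pick P→Pick R = (-445, 268, -618.3).
Normal n = (Pick P→Pick Q) × (Pick P→Pick R) = (-132613.3, 20014.4, 104119).
So ∂z/∂E = −n_x/n_z = 1.27367 and ∂z/∂N = −n_y/n_z = −0.19223.
Intercept c from Pick P: 1412.6 − 765.48 + 16.15 = 663.27.
At (783, 226): z_contact = 997.3 − 43.4 + 663.27 = 1617.1 m.
Depth below ground = 1786 − 1617.1 = 169 m.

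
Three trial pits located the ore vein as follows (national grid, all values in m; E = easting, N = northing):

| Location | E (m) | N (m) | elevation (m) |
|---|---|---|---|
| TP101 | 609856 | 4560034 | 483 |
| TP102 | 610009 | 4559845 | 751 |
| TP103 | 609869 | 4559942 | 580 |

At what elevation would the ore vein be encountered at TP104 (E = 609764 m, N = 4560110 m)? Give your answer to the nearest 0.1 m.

Two edge vectors: TP101→TP102 = (153, -189, 268), TP101→TP103 = (13, -92, 97).
Normal n = (TP101→TP102) × (TP101→TP103) = (6323, -11357, -11619).
So ∂z/∂E = −n_x/n_z = 0.544194853 and ∂z/∂N = −n_y/n_z = −0.977450727.
Intercept c from TP101: 483 − 331880.50 + 4457208.55 = 4125811.05.
At (609764, 4560110): z = 331830.4 − 4457282.8 + 4125811.05 = 358.6 m.

358.6 m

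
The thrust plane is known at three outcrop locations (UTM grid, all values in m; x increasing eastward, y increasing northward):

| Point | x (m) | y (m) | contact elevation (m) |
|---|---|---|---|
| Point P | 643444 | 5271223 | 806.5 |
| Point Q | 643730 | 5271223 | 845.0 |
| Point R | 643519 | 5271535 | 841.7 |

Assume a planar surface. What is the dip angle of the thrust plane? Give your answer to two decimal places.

8.91°

Two edge vectors: Point P→Point Q = (286, 0, 38.5), Point P→Point R = (75, 312, 35.2).
Normal n = (Point P→Point Q) × (Point P→Point R) = (-12012, -7179.7, 89232).
So ∂z/∂x = −n_x/n_z = 0.13462 and ∂z/∂y = −n_y/n_z = 0.08046.
Gradient magnitude |∇z| = √(a² + b²) = √(0.01812 + 0.00647) = 0.15683.
True dip = arctan(0.15683) = 8.91°, dipping toward WSW (azimuth ≈ 239°).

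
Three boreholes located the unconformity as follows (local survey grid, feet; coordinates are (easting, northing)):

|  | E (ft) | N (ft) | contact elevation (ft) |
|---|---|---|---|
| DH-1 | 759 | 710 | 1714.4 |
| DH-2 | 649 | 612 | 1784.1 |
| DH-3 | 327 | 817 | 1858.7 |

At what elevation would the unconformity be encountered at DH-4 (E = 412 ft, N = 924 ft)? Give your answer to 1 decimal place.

Two edge vectors: DH-1→DH-2 = (-110, -98, 69.7), DH-1→DH-3 = (-432, 107, 144.3).
Normal n = (DH-1→DH-2) × (DH-1→DH-3) = (-21599.3, -14237.4, -54106).
So ∂z/∂E = −n_x/n_z = −0.39920 and ∂z/∂N = −n_y/n_z = −0.26314.
Intercept c from DH-1: 1714.4 + 303.00 + 186.83 = 2204.22.
At (412, 924): z = −164.5 − 243.1 + 2204.22 = 1796.6 ft.

1796.6 ft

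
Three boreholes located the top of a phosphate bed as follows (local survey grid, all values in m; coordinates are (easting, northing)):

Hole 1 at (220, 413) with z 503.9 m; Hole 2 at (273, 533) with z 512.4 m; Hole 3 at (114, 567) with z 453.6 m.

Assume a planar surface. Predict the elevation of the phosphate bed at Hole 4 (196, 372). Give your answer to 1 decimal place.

498.9 m

Two edge vectors: Hole 1→Hole 2 = (53, 120, 8.5), Hole 1→Hole 3 = (-106, 154, -50.3).
Normal n = (Hole 1→Hole 2) × (Hole 1→Hole 3) = (-7345, 1764.9, 20882).
So ∂z/∂E = −n_x/n_z = 0.35174 and ∂z/∂N = −n_y/n_z = −0.08452.
Intercept c from Hole 1: 503.9 − 77.38 + 34.91 = 461.42.
At (196, 372): z = 68.9 − 31.4 + 461.42 = 498.9 m.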